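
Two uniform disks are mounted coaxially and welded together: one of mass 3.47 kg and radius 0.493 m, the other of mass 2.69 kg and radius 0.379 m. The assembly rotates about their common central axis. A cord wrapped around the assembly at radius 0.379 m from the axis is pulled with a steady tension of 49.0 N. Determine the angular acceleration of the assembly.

α ≈ 30.2 rad/s²

I = ½M₁R₁² + ½M₂R₂² = ½(3.47)(0.493)² + ½(2.69)(0.379)² = 0.6149 kg·m².
τ = F r = (49.0)(0.379) = 18.57 N·m.
α = τ/I = 18.57/0.6149 = 30.20 rad/s².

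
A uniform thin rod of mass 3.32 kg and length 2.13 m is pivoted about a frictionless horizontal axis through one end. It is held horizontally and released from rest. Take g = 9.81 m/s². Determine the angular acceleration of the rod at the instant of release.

About the pivot, I = (1/3)ML² = (1/3)(3.32)(2.13)² = 5.021 kg·m².
The weight acts at the center, a distance L/2 = 1.065 m from the pivot; τ = Mg(L/2) = 34.69 N·m.
α = τ/I = 34.69/5.021 = 6.908 rad/s².

α ≈ 6.91 rad/s²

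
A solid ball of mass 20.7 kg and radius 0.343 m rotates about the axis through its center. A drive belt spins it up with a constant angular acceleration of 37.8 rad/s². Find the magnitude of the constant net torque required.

I = (2/5)MR² = (2/5)(20.7)(0.343)² = 0.9741 kg·m².
τ = Iα = (0.9741)(37.80) = 36.82 N·m.

τ ≈ 36.8 N·m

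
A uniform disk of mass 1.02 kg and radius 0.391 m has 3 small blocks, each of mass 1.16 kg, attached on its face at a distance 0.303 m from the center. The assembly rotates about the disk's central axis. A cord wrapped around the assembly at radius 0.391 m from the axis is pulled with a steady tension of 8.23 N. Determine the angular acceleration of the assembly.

α ≈ 8.10 rad/s²

I_disk = ½MR² = ½(1.02)(0.391)² = 0.07797 kg·m².
I_blocks = 3·m·r² = 3(1.16)(0.303)² = 0.3195 kg·m².
Total I = 0.3975 kg·m².
τ = F r = (8.23)(0.391) = 3.218 N·m.
α = τ/I = 3.218/0.3975 = 8.096 rad/s².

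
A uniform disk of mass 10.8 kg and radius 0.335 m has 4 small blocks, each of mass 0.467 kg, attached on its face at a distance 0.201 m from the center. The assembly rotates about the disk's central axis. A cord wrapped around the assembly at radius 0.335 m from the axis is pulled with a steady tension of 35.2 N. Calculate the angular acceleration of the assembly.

I_disk = ½MR² = ½(10.8)(0.335)² = 0.6060 kg·m².
I_blocks = 4·m·r² = 4(0.467)(0.201)² = 0.07547 kg·m².
Total I = 0.6815 kg·m².
τ = F r = (35.2)(0.335) = 11.79 N·m.
α = τ/I = 11.79/0.6815 = 17.30 rad/s².

α ≈ 17.3 rad/s²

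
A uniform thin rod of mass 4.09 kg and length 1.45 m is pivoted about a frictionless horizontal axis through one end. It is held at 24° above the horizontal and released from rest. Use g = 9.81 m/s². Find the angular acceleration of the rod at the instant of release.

α ≈ 9.27 rad/s²

About the pivot, I = (1/3)ML² = (1/3)(4.09)(1.45)² = 2.866 kg·m².
The weight acts at the center, a distance L/2 = 0.7250 m from the pivot; τ = Mg(L/2) cos 24° = 26.57 N·m.
α = τ/I = 26.57/2.866 = 9.271 rad/s².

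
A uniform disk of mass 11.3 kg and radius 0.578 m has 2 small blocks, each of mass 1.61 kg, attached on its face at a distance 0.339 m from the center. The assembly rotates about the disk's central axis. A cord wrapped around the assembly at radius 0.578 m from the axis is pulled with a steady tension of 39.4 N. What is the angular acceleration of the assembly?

α ≈ 10.1 rad/s²

I_disk = ½MR² = ½(11.3)(0.578)² = 1.888 kg·m².
I_blocks = 2·m·r² = 2(1.61)(0.339)² = 0.3700 kg·m².
Total I = 2.258 kg·m².
τ = F r = (39.4)(0.578) = 22.77 N·m.
α = τ/I = 22.77/2.258 = 10.09 rad/s².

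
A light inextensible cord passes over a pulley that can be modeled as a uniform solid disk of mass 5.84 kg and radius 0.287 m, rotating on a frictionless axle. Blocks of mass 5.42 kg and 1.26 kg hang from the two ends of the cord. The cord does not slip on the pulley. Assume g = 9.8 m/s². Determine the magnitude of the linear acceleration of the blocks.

a ≈ 4.25 m/s²

I = ½MR² = (1/2)(5.84)(0.287)² = 0.2405 kg·m².
Heavier block: m₁g − T₁ = m₁a. Lighter block: T₂ − m₂g = m₂a.
Pulley: (T₁ − T₂)R = Iα = I(a/R), so T₁ − T₂ = (I/R²)a = (1/2)M_p a = 2.920·a.
Adding the three: (m₁ − m₂)g = (m₁ + m₂ + 2.920)a, so a = (5.42 − 1.26)(9.8)/(5.42 + 1.26 + 2.920) = 4.247 m/s².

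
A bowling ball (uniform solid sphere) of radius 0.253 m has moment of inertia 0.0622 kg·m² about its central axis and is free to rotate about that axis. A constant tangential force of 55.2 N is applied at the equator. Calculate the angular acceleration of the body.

α ≈ 225 rad/s²

τ = F R = (55.2)(0.253) = 13.97 N·m.
From τ = Iα: α = 13.97/0.06220 = 224.5 rad/s².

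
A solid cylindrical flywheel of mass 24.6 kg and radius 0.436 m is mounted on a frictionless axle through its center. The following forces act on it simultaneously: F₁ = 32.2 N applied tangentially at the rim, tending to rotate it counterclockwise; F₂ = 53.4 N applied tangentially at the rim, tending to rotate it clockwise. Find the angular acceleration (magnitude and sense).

I = ½MR² = (1/2)(24.6)(0.436)² = 2.338 kg·m².
Taking counterclockwise as positive: τ₁ = +(32.2)(0.436) = +14.04 N·m; τ₂ = −(53.4)(0.436) = −23.28 N·m.
Net torque τ = -9.243 N·m.
α = τ/I = -9.243/2.338 = -3.953 rad/s².

α ≈ 3.95 rad/s², clockwise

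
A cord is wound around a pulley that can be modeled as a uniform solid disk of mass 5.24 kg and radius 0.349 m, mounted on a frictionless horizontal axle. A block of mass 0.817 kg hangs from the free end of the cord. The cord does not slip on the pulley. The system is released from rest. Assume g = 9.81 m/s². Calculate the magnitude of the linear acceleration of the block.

I = ½MR² = (1/2)(5.24)(0.349)² = 0.3191 kg·m².
Block: mg − T = ma. Pulley: TR = Iα. No-slip: a = αR, so T = (I/R²)a = 2.620·a.
Then mg = (m + 2.620)a, so a = (0.817)(9.81)/(0.817 + 2.620) = 2.332 m/s².

a ≈ 2.33 m/s²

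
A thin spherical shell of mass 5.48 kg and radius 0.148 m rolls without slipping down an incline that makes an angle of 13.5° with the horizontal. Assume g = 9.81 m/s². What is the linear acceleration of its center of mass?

Translation along the incline: Mg sinθ − f = Ma.
Rotation about the center: fR = Iα with I = (2/3)MR². No-slip gives a = αR, so f = (I/R²)a = (2/3)M a.
Substituting: Mg sinθ = (1 + 0.6667)Ma, so a = g sinθ/(1 + 0.6667) = (9.81) sin 13.5° / 1.667 = 1.374 m/s².

a ≈ 1.37 m/s²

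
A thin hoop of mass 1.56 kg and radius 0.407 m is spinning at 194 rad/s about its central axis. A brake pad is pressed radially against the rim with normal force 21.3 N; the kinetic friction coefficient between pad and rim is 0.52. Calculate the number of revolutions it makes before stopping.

≈ 172 revolutions

I = MR² = (1.56)(0.407)² = 0.2584 kg·m².
Friction force f = μN = (0.52)(21.3) = 11.08 N at the rim; torque magnitude τ = fR = 4.508 N·m, opposing ω.
|α| = τ/I = 4.508/0.2584 = 17.44 rad/s² (deceleration).
ω² = ω₀² − 2|α|θ with ω = 0 ⇒ θ = ω₀²/(2|α|) = 1079 rad = 171.7 rev.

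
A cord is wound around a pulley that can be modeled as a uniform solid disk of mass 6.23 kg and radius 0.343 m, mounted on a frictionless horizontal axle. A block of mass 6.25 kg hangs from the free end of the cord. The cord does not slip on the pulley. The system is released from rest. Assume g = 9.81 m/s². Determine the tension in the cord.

I = ½MR² = (1/2)(6.23)(0.343)² = 0.3665 kg·m².
Block: mg − T = ma. Pulley: TR = Iα. No-slip: a = αR, so T = (I/R²)a = 3.115·a.
Then mg = (m + 3.115)a, so a = (6.25)(9.81)/(6.25 + 3.115) = 6.547 m/s².
T = 3.115·a = 20.39 N.

T ≈ 20.4 N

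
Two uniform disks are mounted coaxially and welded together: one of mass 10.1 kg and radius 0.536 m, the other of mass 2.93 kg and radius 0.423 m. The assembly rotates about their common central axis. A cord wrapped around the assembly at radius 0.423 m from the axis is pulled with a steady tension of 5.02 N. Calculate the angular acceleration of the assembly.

I = ½M₁R₁² + ½M₂R₂² = ½(10.1)(0.536)² + ½(2.93)(0.423)² = 1.713 kg·m².
τ = F r = (5.02)(0.423) = 2.123 N·m.
α = τ/I = 2.123/1.713 = 1.240 rad/s².

α ≈ 1.24 rad/s²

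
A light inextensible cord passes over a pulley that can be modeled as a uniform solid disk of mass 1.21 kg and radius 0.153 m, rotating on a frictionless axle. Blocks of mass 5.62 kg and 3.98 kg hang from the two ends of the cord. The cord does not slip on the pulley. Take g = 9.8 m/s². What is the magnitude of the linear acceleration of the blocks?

I = ½MR² = (1/2)(1.21)(0.153)² = 0.01416 kg·m².
Heavier block: m₁g − T₁ = m₁a. Lighter block: T₂ − m₂g = m₂a.
Pulley: (T₁ − T₂)R = Iα = I(a/R), so T₁ − T₂ = (I/R²)a = (1/2)M_p a = 0.6050·a.
Adding the three: (m₁ − m₂)g = (m₁ + m₂ + 0.6050)a, so a = (5.62 − 3.98)(9.8)/(5.62 + 3.98 + 0.6050) = 1.575 m/s².

a ≈ 1.57 m/s²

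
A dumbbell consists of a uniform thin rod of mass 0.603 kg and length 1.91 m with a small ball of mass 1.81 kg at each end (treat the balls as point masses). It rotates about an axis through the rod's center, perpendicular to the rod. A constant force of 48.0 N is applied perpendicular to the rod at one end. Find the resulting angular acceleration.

α ≈ 13.2 rad/s²

I_rod = (1/12)ML² = (1/12)(0.603)(1.91)² = 0.1833 kg·m².
I_balls = 2·m·(L/2)² = 2(1.81)(0.9550)² = 3.302 kg·m².
Total I = 3.485 kg·m².
τ = F·(L/2) = (48.0)(0.955) = 45.84 N·m.
α = τ/I = 45.84/3.485 = 13.15 rad/s².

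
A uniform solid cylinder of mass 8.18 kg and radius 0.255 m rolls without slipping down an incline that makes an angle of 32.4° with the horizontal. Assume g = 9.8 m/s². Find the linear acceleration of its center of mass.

a ≈ 3.50 m/s²

Translation along the incline: Mg sinθ − f = Ma.
Rotation about the center: fR = Iα with I = ½MR². No-slip gives a = αR, so f = (I/R²)a = (1/2)M a.
Substituting: Mg sinθ = (1 + 0.5000)Ma, so a = g sinθ/(1 + 0.5000) = (9.8) sin 32.4° / 1.500 = 3.501 m/s².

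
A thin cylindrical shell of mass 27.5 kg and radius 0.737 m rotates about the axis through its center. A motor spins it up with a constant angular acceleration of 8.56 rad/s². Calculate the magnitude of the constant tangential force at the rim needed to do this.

I = MR² = (27.5)(0.737)² = 14.94 kg·m².
The required torque is τ = Iα = (14.94)(8.560) = 127.9 N·m.
A tangential force at the rim gives τ = FR, so F = τ/R = 127.9/0.737 = 173.5 N.

F ≈ 173 N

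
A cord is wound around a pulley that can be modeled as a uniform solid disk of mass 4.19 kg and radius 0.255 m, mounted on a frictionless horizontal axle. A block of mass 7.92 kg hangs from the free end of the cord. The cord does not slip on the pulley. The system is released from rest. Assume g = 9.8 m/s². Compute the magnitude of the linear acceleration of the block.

I = ½MR² = (1/2)(4.19)(0.255)² = 0.1362 kg·m².
Block: mg − T = ma. Pulley: TR = Iα. No-slip: a = αR, so T = (I/R²)a = 2.095·a.
Then mg = (m + 2.095)a, so a = (7.92)(9.8)/(7.92 + 2.095) = 7.750 m/s².

a ≈ 7.75 m/s²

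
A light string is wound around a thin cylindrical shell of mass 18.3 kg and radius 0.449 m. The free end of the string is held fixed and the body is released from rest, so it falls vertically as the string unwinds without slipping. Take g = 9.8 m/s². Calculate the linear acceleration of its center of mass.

Translation: Mg − T = Ma. Rotation about the center: TR = Iα with I = MR².
With a = αR: T = (I/R²)a = M a, so Mg = (1 + 1.000)Ma.
a = g/(1 + 1.000) = 9.8/2.000 = 4.900 m/s².

a ≈ 4.90 m/s²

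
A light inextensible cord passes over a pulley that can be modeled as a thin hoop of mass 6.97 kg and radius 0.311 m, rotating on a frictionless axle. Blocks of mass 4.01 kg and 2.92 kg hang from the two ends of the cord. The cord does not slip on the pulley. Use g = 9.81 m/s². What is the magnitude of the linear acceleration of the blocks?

a ≈ 0.769 m/s²

I = MR² = (6.97)(0.311)² = 0.6741 kg·m².
Heavier block: m₁g − T₁ = m₁a. Lighter block: T₂ − m₂g = m₂a.
Pulley: (T₁ − T₂)R = Iα = I(a/R), so T₁ − T₂ = (I/R²)a = 1·M_p a = 6.970·a.
Adding the three: (m₁ − m₂)g = (m₁ + m₂ + 6.970)a, so a = (4.01 − 2.92)(9.81)/(4.01 + 2.92 + 6.970) = 0.7693 m/s².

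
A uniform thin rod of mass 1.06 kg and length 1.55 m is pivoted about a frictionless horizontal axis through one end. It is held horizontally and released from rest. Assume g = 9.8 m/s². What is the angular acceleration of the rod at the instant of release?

About the pivot, I = (1/3)ML² = (1/3)(1.06)(1.55)² = 0.8489 kg·m².
The weight acts at the center, a distance L/2 = 0.7750 m from the pivot; τ = Mg(L/2) = 8.051 N·m.
α = τ/I = 8.051/0.8489 = 9.484 rad/s².

α ≈ 9.48 rad/s²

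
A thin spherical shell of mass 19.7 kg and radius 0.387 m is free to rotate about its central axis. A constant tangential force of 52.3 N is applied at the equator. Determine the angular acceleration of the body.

I = (2/3)MR² = (2/3)(19.7)(0.387)² = 1.967 kg·m².
τ = F R = (52.3)(0.387) = 20.24 N·m.
Newton's second law for rotation, τ = Iα, gives α = τ/I = 20.24/1.967 = 10.29 rad/s².

α ≈ 10.3 rad/s²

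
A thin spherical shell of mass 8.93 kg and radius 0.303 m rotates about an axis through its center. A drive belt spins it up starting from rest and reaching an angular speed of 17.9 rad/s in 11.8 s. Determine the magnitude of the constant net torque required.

I = (2/3)MR² = (2/3)(8.93)(0.303)² = 0.5466 kg·m².
α = Δω/Δt = (17.9 − 0)/11.8 = 1.517 rad/s².
τ = Iα = (0.5466)(1.517) = 0.8291 N·m.

τ ≈ 0.829 N·m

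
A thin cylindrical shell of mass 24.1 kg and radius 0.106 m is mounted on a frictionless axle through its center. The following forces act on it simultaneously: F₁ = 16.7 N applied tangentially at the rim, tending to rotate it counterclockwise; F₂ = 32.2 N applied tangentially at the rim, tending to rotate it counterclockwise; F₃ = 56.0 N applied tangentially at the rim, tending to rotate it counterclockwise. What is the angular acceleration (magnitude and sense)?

α ≈ 41.1 rad/s², counterclockwise

I = MR² = (24.1)(0.106)² = 0.2708 kg·m².
Taking counterclockwise as positive: τ₁ = +(16.7)(0.106) = +1.770 N·m; τ₂ = +(32.2)(0.106) = +3.413 N·m; τ₃ = +(56.0)(0.106) = +5.936 N·m.
Net torque τ = 11.12 N·m.
α = τ/I = 11.12/0.2708 = 41.06 rad/s².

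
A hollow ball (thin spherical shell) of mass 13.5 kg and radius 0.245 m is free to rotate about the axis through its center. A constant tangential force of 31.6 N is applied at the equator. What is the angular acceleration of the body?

I = (2/3)MR² = (2/3)(13.5)(0.245)² = 0.5402 kg·m².
τ = F R = (31.6)(0.245) = 7.742 N·m.
From τ = Iα: α = 7.742/0.5402 = 14.33 rad/s².

α ≈ 14.3 rad/s²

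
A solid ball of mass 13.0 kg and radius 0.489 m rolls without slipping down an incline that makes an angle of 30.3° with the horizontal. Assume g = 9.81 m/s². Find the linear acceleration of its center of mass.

a ≈ 3.54 m/s²

Translation along the incline: Mg sinθ − f = Ma.
Rotation about the center: fR = Iα with I = (2/5)MR². No-slip gives a = αR, so f = (I/R²)a = (2/5)M a.
Substituting: Mg sinθ = (1 + 0.4000)Ma, so a = g sinθ/(1 + 0.4000) = (9.81) sin 30.3° / 1.400 = 3.535 m/s².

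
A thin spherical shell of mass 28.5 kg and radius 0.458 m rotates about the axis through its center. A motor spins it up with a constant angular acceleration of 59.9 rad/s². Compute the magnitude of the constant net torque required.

τ ≈ 239 N·m

I = (2/3)MR² = (2/3)(28.5)(0.458)² = 3.986 kg·m².
τ = Iα = (3.986)(59.90) = 238.7 N·m.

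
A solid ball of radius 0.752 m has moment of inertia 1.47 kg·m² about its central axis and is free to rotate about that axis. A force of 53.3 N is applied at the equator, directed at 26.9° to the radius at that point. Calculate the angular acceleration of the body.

α ≈ 12.3 rad/s²

Only the tangential component produces torque: τ = F R sinθ = (53.3)(0.752) sin 26.9° = 18.13 N·m.
Newton's second law for rotation, τ = Iα, gives α = τ/I = 18.13/1.470 = 12.34 rad/s².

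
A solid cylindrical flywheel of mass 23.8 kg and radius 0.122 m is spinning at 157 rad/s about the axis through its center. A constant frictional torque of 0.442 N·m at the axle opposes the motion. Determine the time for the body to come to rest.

t ≈ 62.9 s

I = ½MR² = (1/2)(23.8)(0.122)² = 0.1771 kg·m².
The net torque has magnitude 0.442 N·m, opposing ω.
|α| = τ/I = 0.4420/0.1771 = 2.495 rad/s² (deceleration).
0 = ω₀ − |α|t ⇒ t = ω₀/|α| = 157/2.495 = 62.91 s.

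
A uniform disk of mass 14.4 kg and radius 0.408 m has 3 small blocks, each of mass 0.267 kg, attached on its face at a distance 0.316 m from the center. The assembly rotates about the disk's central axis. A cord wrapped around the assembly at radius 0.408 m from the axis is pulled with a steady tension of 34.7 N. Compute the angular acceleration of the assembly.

α ≈ 11.1 rad/s²

I_disk = ½MR² = ½(14.4)(0.408)² = 1.199 kg·m².
I_blocks = 3·m·r² = 3(0.267)(0.316)² = 0.07998 kg·m².
Total I = 1.279 kg·m².
τ = F r = (34.7)(0.408) = 14.16 N·m.
α = τ/I = 14.16/1.279 = 11.07 rad/s².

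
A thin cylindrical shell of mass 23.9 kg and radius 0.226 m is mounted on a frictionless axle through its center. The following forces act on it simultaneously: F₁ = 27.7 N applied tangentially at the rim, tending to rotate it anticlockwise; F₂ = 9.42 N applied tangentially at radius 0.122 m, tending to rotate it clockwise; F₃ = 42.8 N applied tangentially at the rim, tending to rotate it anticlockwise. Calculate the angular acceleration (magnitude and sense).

I = MR² = (23.9)(0.226)² = 1.221 kg·m².
Taking anticlockwise as positive: τ₁ = +(27.7)(0.226) = +6.260 N·m; τ₂ = −(9.42)(0.122) = −1.149 N·m; τ₃ = +(42.8)(0.226) = +9.673 N·m.
Net torque τ = 14.78 N·m.
α = τ/I = 14.78/1.221 = 12.11 rad/s².

α ≈ 12.1 rad/s², anticlockwise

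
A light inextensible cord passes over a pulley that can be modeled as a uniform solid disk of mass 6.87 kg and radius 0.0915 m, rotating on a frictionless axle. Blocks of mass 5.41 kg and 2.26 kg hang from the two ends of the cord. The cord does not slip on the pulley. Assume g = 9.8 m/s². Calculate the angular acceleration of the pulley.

α ≈ 30.4 rad/s²

I = ½MR² = (1/2)(6.87)(0.0915)² = 0.02876 kg·m².
Heavier block: m₁g − T₁ = m₁a. Lighter block: T₂ − m₂g = m₂a.
Pulley: (T₁ − T₂)R = Iα = I(a/R), so T₁ − T₂ = (I/R²)a = (1/2)M_p a = 3.435·a.
Adding the three: (m₁ − m₂)g = (m₁ + m₂ + 3.435)a, so a = (5.41 − 2.26)(9.8)/(5.41 + 2.26 + 3.435) = 2.780 m/s².
α = a/R = 2.780/0.0915 = 30.38 rad/s².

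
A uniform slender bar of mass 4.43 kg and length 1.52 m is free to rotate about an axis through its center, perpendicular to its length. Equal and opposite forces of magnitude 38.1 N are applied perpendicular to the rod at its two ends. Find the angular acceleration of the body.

α ≈ 67.9 rad/s²

I = (1/12)ML² = (1/12)(4.43)(1.52)² = 0.8529 kg·m².
The couple gives τ = F·(L/2) + F·(L/2) = F L = (38.1)(1.52) = 57.91 N·m.
From τ = Iα: α = 57.91/0.8529 = 67.90 rad/s².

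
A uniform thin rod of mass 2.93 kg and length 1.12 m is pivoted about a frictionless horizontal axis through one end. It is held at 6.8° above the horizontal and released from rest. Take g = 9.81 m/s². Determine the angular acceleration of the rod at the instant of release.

About the pivot, I = (1/3)ML² = (1/3)(2.93)(1.12)² = 1.225 kg·m².
The weight acts at the center, a distance L/2 = 0.5600 m from the pivot; τ = Mg(L/2) cos 6.8° = 15.98 N·m.
α = τ/I = 15.98/1.225 = 13.05 rad/s².

α ≈ 13.0 rad/s²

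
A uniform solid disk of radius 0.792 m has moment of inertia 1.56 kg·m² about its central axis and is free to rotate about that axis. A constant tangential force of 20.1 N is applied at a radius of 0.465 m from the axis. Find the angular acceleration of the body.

τ = F·r = (20.1)(0.465) = 9.347 N·m.
From τ = Iα: α = 9.347/1.560 = 5.991 rad/s².

α ≈ 5.99 rad/s²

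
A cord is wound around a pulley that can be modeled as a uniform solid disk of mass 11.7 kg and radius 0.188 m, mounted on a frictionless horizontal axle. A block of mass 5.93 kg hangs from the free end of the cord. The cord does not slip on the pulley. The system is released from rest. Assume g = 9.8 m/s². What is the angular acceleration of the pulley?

α ≈ 26.2 rad/s²

I = ½MR² = (1/2)(11.7)(0.188)² = 0.2068 kg·m².
Block: mg − T = ma. Pulley: TR = Iα. No-slip: a = αR, so T = (I/R²)a = 5.850·a.
Then mg = (m + 5.850)a, so a = (5.93)(9.8)/(5.93 + 5.850) = 4.933 m/s².
α = a/R = 4.933/0.188 = 26.24 rad/s².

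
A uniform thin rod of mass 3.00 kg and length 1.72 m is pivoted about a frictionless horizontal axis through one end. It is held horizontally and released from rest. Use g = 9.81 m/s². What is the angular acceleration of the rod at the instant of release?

About the pivot, I = (1/3)ML² = (1/3)(3.00)(1.72)² = 2.958 kg·m².
The weight acts at the center, a distance L/2 = 0.8600 m from the pivot; τ = Mg(L/2) = 25.31 N·m.
α = τ/I = 25.31/2.958 = 8.555 rad/s².

α ≈ 8.56 rad/s²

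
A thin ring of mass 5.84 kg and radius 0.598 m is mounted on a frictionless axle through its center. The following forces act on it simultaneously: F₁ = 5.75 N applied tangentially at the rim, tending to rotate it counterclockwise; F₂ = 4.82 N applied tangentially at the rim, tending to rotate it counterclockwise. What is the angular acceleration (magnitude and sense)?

α ≈ 3.03 rad/s², counterclockwise

I = MR² = (5.84)(0.598)² = 2.088 kg·m².
Taking counterclockwise as positive: τ₁ = +(5.75)(0.598) = +3.438 N·m; τ₂ = +(4.82)(0.598) = +2.882 N·m.
Net torque τ = 6.321 N·m.
α = τ/I = 6.321/2.088 = 3.027 rad/s².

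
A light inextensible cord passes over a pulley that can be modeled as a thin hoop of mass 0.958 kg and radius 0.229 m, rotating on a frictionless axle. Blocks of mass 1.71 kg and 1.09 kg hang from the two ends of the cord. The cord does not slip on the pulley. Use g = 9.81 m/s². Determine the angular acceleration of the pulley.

α ≈ 7.07 rad/s²

I = MR² = (0.958)(0.229)² = 0.05024 kg·m².
Heavier block: m₁g − T₁ = m₁a. Lighter block: T₂ − m₂g = m₂a.
Pulley: (T₁ − T₂)R = Iα = I(a/R), so T₁ − T₂ = (I/R²)a = 1·M_p a = 0.9580·a.
Adding the three: (m₁ − m₂)g = (m₁ + m₂ + 0.9580)a, so a = (1.71 − 1.09)(9.81)/(1.71 + 1.09 + 0.9580) = 1.618 m/s².
α = a/R = 1.618/0.229 = 7.068 rad/s².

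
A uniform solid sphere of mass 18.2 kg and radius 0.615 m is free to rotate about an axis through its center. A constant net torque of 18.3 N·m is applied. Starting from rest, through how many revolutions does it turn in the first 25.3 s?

≈ 339 revolutions

I = (2/5)MR² = (2/5)(18.2)(0.615)² = 2.753 kg·m².
α = τ/I = 18.3/2.753 = 6.646 rad/s².
θ = ½αt² = ½(6.646)(25.3)² = 2127 rad.
Revolutions = θ/(2π) = 338.5.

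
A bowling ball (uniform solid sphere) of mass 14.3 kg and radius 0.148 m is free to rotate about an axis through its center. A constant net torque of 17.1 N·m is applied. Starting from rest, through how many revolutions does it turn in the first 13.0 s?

I = (2/5)MR² = (2/5)(14.3)(0.148)² = 0.1253 kg·m².
α = τ/I = 17.1/0.1253 = 136.5 rad/s².
θ = ½αt² = ½(136.5)(13.0)² = 11530 rad.
Revolutions = θ/(2π) = 1835.

≈ 1840 revolutions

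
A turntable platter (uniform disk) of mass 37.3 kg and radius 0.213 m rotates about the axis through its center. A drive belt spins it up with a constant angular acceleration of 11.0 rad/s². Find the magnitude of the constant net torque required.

I = ½MR² = (1/2)(37.3)(0.213)² = 0.8461 kg·m².
τ = Iα = (0.8461)(11.00) = 9.307 N·m.

τ ≈ 9.31 N·m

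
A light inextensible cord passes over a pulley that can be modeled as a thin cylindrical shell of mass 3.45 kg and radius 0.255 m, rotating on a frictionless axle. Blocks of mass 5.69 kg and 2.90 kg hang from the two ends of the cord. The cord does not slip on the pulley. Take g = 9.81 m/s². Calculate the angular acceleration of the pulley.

I = MR² = (3.45)(0.255)² = 0.2243 kg·m².
Heavier block: m₁g − T₁ = m₁a. Lighter block: T₂ − m₂g = m₂a.
Pulley: (T₁ − T₂)R = Iα = I(a/R), so T₁ − T₂ = (I/R²)a = 1·M_p a = 3.450·a.
Adding the three: (m₁ − m₂)g = (m₁ + m₂ + 3.450)a, so a = (5.69 − 2.90)(9.81)/(5.69 + 2.90 + 3.450) = 2.273 m/s².
α = a/R = 2.273/0.255 = 8.915 rad/s².

α ≈ 8.91 rad/s²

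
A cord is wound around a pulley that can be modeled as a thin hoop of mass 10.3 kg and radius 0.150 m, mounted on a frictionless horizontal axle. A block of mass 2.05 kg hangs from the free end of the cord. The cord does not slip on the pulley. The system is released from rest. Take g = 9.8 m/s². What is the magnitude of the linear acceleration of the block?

a ≈ 1.63 m/s²

I = MR² = (10.3)(0.150)² = 0.2318 kg·m².
Block: mg − T = ma. Pulley: TR = Iα. No-slip: a = αR, so T = (I/R²)a = 10.30·a.
Then mg = (m + 10.30)a, so a = (2.05)(9.8)/(2.05 + 10.30) = 1.627 m/s².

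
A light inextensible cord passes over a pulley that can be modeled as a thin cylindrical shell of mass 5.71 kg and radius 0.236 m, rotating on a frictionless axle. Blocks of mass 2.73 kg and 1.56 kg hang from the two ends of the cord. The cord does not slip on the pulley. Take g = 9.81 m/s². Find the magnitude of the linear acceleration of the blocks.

a ≈ 1.15 m/s²

I = MR² = (5.71)(0.236)² = 0.3180 kg·m².
Heavier block: m₁g − T₁ = m₁a. Lighter block: T₂ − m₂g = m₂a.
Pulley: (T₁ − T₂)R = Iα = I(a/R), so T₁ − T₂ = (I/R²)a = 1·M_p a = 5.710·a.
Adding the three: (m₁ − m₂)g = (m₁ + m₂ + 5.710)a, so a = (2.73 − 1.56)(9.81)/(2.73 + 1.56 + 5.710) = 1.148 m/s².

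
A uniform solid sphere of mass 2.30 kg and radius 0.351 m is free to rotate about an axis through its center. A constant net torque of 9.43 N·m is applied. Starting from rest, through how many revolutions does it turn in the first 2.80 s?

≈ 51.9 revolutions

I = (2/5)MR² = (2/5)(2.30)(0.351)² = 0.1133 kg·m².
α = τ/I = 9.43/0.1133 = 83.20 rad/s².
θ = ½αt² = ½(83.20)(2.80)² = 326.1 rad.
Revolutions = θ/(2π) = 51.91.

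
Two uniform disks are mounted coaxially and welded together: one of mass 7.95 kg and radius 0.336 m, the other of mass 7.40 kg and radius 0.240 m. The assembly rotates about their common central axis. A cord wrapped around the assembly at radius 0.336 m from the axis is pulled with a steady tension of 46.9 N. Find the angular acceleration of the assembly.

α ≈ 23.8 rad/s²

I = ½M₁R₁² + ½M₂R₂² = ½(7.95)(0.336)² + ½(7.40)(0.240)² = 0.6619 kg·m².
τ = F r = (46.9)(0.336) = 15.76 N·m.
α = τ/I = 15.76/0.6619 = 23.81 rad/s².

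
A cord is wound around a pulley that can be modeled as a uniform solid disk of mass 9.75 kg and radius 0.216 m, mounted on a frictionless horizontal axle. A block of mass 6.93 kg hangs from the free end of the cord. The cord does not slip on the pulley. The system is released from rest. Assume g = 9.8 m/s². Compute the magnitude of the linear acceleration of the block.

a ≈ 5.75 m/s²

I = ½MR² = (1/2)(9.75)(0.216)² = 0.2274 kg·m².
Block: mg − T = ma. Pulley: TR = Iα. No-slip: a = αR, so T = (I/R²)a = 4.875·a.
Then mg = (m + 4.875)a, so a = (6.93)(9.8)/(6.93 + 4.875) = 5.753 m/s².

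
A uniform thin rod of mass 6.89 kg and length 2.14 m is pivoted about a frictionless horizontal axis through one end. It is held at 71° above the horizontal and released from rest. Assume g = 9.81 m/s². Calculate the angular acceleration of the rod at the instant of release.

α ≈ 2.24 rad/s²

About the pivot, I = (1/3)ML² = (1/3)(6.89)(2.14)² = 10.52 kg·m².
The weight acts at the center, a distance L/2 = 1.070 m from the pivot; τ = Mg(L/2) cos 71° = 23.55 N·m.
α = τ/I = 23.55/10.52 = 2.239 rad/s².
(Equivalently α = (3g/(2L)) cos 71° = 2.239 rad/s².)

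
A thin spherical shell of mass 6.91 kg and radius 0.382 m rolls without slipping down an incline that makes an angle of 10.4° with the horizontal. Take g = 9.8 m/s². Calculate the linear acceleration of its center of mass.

Translation along the incline: Mg sinθ − f = Ma.
Rotation about the center: fR = Iα with I = (2/3)MR². No-slip gives a = αR, so f = (I/R²)a = (2/3)M a.
Substituting: Mg sinθ = (1 + 0.6667)Ma, so a = g sinθ/(1 + 0.6667) = (9.8) sin 10.4° / 1.667 = 1.061 m/s².

a ≈ 1.06 m/s²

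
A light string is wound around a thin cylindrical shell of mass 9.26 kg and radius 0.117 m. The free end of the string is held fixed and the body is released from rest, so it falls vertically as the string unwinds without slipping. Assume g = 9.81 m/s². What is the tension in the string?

T ≈ 45.4 N

Translation: Mg − T = Ma. Rotation about the center: TR = Iα with I = MR².
With a = αR: T = (I/R²)a = M a, so Mg = (1 + 1.000)Ma.
a = g/(1 + 1.000) = 9.81/2.000 = 4.905 m/s².
T = 1.000·M·a = (1.000)(9.26)(4.905) = 45.42 N.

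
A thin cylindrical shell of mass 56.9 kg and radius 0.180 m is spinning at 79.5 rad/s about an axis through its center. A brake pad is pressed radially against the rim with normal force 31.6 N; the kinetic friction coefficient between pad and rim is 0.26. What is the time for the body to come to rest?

I = MR² = (56.9)(0.180)² = 1.844 kg·m².
Friction force f = μN = (0.26)(31.6) = 8.216 N at the rim; torque magnitude τ = fR = 1.479 N·m, opposing ω.
|α| = τ/I = 1.479/1.844 = 0.8022 rad/s² (deceleration).
0 = ω₀ − |α|t ⇒ t = ω₀/|α| = 79.5/0.8022 = 99.10 s.

t ≈ 99.1 s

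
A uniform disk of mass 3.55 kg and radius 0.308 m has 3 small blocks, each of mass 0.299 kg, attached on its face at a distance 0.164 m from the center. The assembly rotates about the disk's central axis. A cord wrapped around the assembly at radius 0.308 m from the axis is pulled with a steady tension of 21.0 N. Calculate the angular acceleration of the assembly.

I_disk = ½MR² = ½(3.55)(0.308)² = 0.1684 kg·m².
I_blocks = 3·m·r² = 3(0.299)(0.164)² = 0.02413 kg·m².
Total I = 0.1925 kg·m².
τ = F r = (21.0)(0.308) = 6.468 N·m.
α = τ/I = 6.468/0.1925 = 33.60 rad/s².

α ≈ 33.6 rad/s²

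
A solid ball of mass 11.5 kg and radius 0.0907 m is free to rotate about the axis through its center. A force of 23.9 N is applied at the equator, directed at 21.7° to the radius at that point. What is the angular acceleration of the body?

I = (2/5)MR² = (2/5)(11.5)(0.0907)² = 0.03784 kg·m².
Only the tangential component produces torque: τ = F R sinθ = (23.9)(0.0907) sin 21.7° = 0.8015 N·m.
Newton's second law for rotation, τ = Iα, gives α = τ/I = 0.8015/0.03784 = 21.18 rad/s².

α ≈ 21.2 rad/s²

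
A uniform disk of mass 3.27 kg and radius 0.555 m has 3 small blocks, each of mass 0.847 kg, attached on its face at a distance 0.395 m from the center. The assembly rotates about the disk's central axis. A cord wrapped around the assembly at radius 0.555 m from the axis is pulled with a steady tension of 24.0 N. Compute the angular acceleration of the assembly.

I_disk = ½MR² = ½(3.27)(0.555)² = 0.5036 kg·m².
I_blocks = 3·m·r² = 3(0.847)(0.395)² = 0.3965 kg·m².
Total I = 0.9001 kg·m².
τ = F r = (24.0)(0.555) = 13.32 N·m.
α = τ/I = 13.32/0.9001 = 14.80 rad/s².

α ≈ 14.8 rad/s²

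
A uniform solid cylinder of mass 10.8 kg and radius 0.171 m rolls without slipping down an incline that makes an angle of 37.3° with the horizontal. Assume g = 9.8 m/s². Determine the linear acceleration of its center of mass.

Translation along the incline: Mg sinθ − f = Ma.
Rotation about the center: fR = Iα with I = ½MR². No-slip gives a = αR, so f = (I/R²)a = (1/2)M a.
Substituting: Mg sinθ = (1 + 0.5000)Ma, so a = g sinθ/(1 + 0.5000) = (9.8) sin 37.3° / 1.500 = 3.959 m/s².

a ≈ 3.96 m/s²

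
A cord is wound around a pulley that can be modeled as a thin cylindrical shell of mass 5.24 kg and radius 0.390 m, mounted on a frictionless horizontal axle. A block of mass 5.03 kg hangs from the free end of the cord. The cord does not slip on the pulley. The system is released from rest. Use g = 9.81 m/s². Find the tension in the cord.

I = MR² = (5.24)(0.390)² = 0.7970 kg·m².
Block: mg − T = ma. Pulley: TR = Iα. No-slip: a = αR, so T = (I/R²)a = 5.240·a.
Then mg = (m + 5.240)a, so a = (5.03)(9.81)/(5.03 + 5.240) = 4.805 m/s².
T = 5.240·a = 25.18 N.

T ≈ 25.2 N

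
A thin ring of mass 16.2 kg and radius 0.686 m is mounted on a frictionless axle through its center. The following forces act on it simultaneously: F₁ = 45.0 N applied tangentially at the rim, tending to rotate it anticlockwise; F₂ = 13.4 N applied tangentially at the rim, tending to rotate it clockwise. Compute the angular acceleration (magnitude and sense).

α ≈ 2.84 rad/s², anticlockwise

I = MR² = (16.2)(0.686)² = 7.624 kg·m².
Taking anticlockwise as positive: τ₁ = +(45.0)(0.686) = +30.87 N·m; τ₂ = −(13.4)(0.686) = −9.192 N·m.
Net torque τ = 21.68 N·m.
α = τ/I = 21.68/7.624 = 2.843 rad/s².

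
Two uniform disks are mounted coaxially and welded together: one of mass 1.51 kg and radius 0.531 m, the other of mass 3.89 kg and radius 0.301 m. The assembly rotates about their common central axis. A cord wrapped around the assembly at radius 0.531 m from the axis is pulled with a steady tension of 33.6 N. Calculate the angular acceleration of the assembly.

α ≈ 45.9 rad/s²

I = ½M₁R₁² + ½M₂R₂² = ½(1.51)(0.531)² + ½(3.89)(0.301)² = 0.3891 kg·m².
τ = F r = (33.6)(0.531) = 17.84 N·m.
α = τ/I = 17.84/0.3891 = 45.85 rad/s².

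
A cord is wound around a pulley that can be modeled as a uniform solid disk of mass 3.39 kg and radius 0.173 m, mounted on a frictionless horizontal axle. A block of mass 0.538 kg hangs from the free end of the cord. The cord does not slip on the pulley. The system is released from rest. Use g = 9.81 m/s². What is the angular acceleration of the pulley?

α ≈ 13.7 rad/s²

I = ½MR² = (1/2)(3.39)(0.173)² = 0.05073 kg·m².
Block: mg − T = ma. Pulley: TR = Iα. No-slip: a = αR, so T = (I/R²)a = 1.695·a.
Then mg = (m + 1.695)a, so a = (0.538)(9.81)/(0.538 + 1.695) = 2.364 m/s².
α = a/R = 2.364/0.173 = 13.66 rad/s².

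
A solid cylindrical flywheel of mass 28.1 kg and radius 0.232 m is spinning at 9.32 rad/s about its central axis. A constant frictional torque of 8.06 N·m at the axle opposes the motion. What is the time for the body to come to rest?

I = ½MR² = (1/2)(28.1)(0.232)² = 0.7562 kg·m².
The net torque has magnitude 8.06 N·m, opposing ω.
|α| = τ/I = 8.060/0.7562 = 10.66 rad/s² (deceleration).
0 = ω₀ − |α|t ⇒ t = ω₀/|α| = 9.32/10.66 = 0.8744 s.

t ≈ 0.874 s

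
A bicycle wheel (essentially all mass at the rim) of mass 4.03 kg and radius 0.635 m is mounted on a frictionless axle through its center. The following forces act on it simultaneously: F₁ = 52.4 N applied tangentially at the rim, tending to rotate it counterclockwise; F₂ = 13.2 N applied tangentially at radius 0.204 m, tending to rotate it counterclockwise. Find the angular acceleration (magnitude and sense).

α ≈ 22.1 rad/s², counterclockwise

I = MR² = (4.03)(0.635)² = 1.625 kg·m².
Taking counterclockwise as positive: τ₁ = +(52.4)(0.635) = +33.27 N·m; τ₂ = +(13.2)(0.204) = +2.693 N·m.
Net torque τ = 35.97 N·m.
α = τ/I = 35.97/1.625 = 22.13 rad/s².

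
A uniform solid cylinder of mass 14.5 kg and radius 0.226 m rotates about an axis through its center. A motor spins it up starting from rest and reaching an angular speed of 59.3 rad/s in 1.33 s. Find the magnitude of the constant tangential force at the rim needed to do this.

I = ½MR² = (1/2)(14.5)(0.226)² = 0.3703 kg·m².
α = Δω/Δt = (59.3 − 0)/1.33 = 44.59 rad/s².
The required torque is τ = Iα = (0.3703)(44.59) = 16.51 N·m.
A tangential force at the rim gives τ = FR, so F = τ/R = 16.51/0.226 = 73.05 N.

F ≈ 73.1 N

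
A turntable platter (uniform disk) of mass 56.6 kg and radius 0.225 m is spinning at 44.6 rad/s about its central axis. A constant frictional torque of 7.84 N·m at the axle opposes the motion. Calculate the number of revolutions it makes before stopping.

≈ 28.9 revolutions

I = ½MR² = (1/2)(56.6)(0.225)² = 1.433 kg·m².
The net torque has magnitude 7.84 N·m, opposing ω.
|α| = τ/I = 7.840/1.433 = 5.472 rad/s² (deceleration).
ω² = ω₀² − 2|α|θ with ω = 0 ⇒ θ = ω₀²/(2|α|) = 181.8 rad = 28.93 rev.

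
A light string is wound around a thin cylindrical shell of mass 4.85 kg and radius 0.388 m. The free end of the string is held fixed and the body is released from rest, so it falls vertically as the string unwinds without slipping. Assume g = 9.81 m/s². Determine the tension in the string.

Translation: Mg − T = Ma. Rotation about the center: TR = Iα with I = MR².
With a = αR: T = (I/R²)a = M a, so Mg = (1 + 1.000)Ma.
a = g/(1 + 1.000) = 9.81/2.000 = 4.905 m/s².
T = 1.000·M·a = (1.000)(4.85)(4.905) = 23.79 N.

T ≈ 23.8 N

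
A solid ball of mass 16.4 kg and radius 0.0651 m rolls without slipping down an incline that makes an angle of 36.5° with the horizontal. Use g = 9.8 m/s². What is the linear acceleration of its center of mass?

a ≈ 4.16 m/s²

Translation along the incline: Mg sinθ − f = Ma.
Rotation about the center: fR = Iα with I = (2/5)MR². No-slip gives a = αR, so f = (I/R²)a = (2/5)M a.
Substituting: Mg sinθ = (1 + 0.4000)Ma, so a = g sinθ/(1 + 0.4000) = (9.8) sin 36.5° / 1.400 = 4.164 m/s².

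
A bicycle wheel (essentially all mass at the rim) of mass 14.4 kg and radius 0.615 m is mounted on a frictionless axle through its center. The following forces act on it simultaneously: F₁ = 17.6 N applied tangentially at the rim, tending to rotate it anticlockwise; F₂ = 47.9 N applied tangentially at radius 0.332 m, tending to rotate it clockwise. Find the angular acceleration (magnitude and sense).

I = MR² = (14.4)(0.615)² = 5.446 kg·m².
Taking anticlockwise as positive: τ₁ = +(17.6)(0.615) = +10.82 N·m; τ₂ = −(47.9)(0.332) = −15.90 N·m.
Net torque τ = -5.079 N·m.
α = τ/I = -5.079/5.446 = -0.9325 rad/s².

α ≈ 0.932 rad/s², clockwise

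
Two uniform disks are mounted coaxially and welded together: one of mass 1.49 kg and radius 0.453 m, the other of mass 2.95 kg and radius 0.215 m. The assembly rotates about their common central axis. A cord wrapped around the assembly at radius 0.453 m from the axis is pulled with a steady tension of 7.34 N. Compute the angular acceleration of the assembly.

I = ½M₁R₁² + ½M₂R₂² = ½(1.49)(0.453)² + ½(2.95)(0.215)² = 0.2211 kg·m².
τ = F r = (7.34)(0.453) = 3.325 N·m.
α = τ/I = 3.325/0.2211 = 15.04 rad/s².

α ≈ 15.0 rad/s²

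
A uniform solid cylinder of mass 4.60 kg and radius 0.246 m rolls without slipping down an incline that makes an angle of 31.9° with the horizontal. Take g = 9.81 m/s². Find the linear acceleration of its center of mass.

a ≈ 3.46 m/s²

Translation along the incline: Mg sinθ − f = Ma.
Rotation about the center: fR = Iα with I = ½MR². No-slip gives a = αR, so f = (I/R²)a = (1/2)M a.
Substituting: Mg sinθ = (1 + 0.5000)Ma, so a = g sinθ/(1 + 0.5000) = (9.81) sin 31.9° / 1.500 = 3.456 m/s².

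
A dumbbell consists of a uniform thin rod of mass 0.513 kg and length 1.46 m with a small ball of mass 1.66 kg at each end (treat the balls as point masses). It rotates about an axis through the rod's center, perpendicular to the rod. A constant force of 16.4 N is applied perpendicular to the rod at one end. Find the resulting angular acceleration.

I_rod = (1/12)ML² = (1/12)(0.513)(1.46)² = 0.09113 kg·m².
I_balls = 2·m·(L/2)² = 2(1.66)(0.7300)² = 1.769 kg·m².
Total I = 1.860 kg·m².
τ = F·(L/2) = (16.4)(0.730) = 11.97 N·m.
α = τ/I = 11.97/1.860 = 6.435 rad/s².

α ≈ 6.44 rad/s²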